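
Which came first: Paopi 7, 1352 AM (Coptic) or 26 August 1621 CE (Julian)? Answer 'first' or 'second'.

second

First date → JDN 2318519; second date → JDN 2313366.
JDN 2313366 < JDN 2318519, so the second date is earlier.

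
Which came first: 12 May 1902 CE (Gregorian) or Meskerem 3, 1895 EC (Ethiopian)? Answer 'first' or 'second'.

first

Converting both to JDN: 2415882 vs 2416006; the smaller is the first.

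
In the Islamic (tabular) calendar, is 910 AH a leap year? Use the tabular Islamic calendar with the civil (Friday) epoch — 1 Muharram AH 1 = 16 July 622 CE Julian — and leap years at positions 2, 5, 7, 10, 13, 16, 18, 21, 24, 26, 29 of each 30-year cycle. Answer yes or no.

yes

Year 910 AH is year 10 of its 30-year cycle; leap positions are 2, 5, 7, 10, 13, 16, 18, 21, 24, 26, 29, so it is a leap year (355 days).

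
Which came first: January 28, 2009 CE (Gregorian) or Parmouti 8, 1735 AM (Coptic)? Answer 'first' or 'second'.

first

The two dates have Julian Day Numbers 2454860 and 2458590 respectively.
Since 2454860 < 2458590, the first date comes first.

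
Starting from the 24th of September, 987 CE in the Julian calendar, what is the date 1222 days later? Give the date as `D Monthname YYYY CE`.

28 January 991 CE

Counting 1222 days forward from JDN 2081826 reaches JDN 2083048, which is 28 January 991 CE.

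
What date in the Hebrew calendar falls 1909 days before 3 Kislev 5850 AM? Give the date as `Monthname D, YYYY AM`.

Av 14, 5844 AM

Counting 1909 days back from JDN 2484362 reaches JDN 2482453, which is Av 14, 5844 AM.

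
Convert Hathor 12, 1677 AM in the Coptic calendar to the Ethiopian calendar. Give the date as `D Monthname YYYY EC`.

Julian Day Number of the source date = 2437260.
Converting JDN 2437260 to the Ethiopian calendar gives 12 Hidar 1953 EC.

12 Hidar 1953 EC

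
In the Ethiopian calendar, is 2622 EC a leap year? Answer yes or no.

no

2622 mod 4 = 2; in the Ethiopian calendar a year is leap when year mod 4 = 3, so it is a common year.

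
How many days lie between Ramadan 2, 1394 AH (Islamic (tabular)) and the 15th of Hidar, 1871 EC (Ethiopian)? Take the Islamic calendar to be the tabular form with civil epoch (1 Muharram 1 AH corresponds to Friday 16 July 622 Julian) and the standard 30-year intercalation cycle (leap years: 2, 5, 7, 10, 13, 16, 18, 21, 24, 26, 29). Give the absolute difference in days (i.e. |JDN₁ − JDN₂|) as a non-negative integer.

34998

First date → JDN 2442310; second date → JDN 2407312.
The interval is |2442310 − 2407312| = 34998 days.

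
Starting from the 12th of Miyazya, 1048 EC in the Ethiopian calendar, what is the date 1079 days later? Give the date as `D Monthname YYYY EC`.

26 Megabit 1051 EC

JDN of the 12th of Miyazya, 1048 EC = 2106859.
2106859 + 1079 = 2107938.
JDN 2107938 in the Ethiopian calendar is 26 Megabit 1051 EC.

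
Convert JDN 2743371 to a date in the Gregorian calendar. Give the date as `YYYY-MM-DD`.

2798-12-29

JDN 2451545 is 1 Jan 2000; 2743371 is +291826 days from there.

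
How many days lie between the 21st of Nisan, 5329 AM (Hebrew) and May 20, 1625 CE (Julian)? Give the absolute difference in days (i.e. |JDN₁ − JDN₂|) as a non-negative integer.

20496

JDN of the first date = 2294233.
JDN of the second date = 2314729.
|2314729 − 2294233| = 20496.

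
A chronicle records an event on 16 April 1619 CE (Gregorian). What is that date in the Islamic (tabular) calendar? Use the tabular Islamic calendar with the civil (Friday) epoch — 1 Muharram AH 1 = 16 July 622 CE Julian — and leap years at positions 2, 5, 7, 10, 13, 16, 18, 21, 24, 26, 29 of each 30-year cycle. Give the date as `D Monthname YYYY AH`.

Julian Day Number of the source date = 2312493.
Converting JDN 2312493 to the tabular Islamic calendar gives 1 Jumada al-Awwal 1028 AH.

1 Jumada al-Awwal 1028 AH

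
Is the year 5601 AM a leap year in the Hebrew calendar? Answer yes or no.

Hebrew year 5601 is year 15 of its 19-year Metonic cycle; leap years are at positions 3, 6, 8, 11, 14, 17, 19, so it is a common year (12 months).

no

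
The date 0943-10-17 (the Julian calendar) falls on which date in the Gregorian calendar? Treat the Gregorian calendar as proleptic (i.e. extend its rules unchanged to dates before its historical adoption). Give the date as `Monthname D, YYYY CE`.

At this point the Julian calendar is 5 days behind the Gregorian.
17 October 943 Julian + 5 days → 22 October 943 Gregorian.

October 22, 943 CE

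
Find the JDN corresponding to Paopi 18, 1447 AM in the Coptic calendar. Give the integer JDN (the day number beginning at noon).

2353228

Equivalently 26 October 1730 (Gregorian).
JDN 2400001 is 17 November 1858 CE (Gregorian), MJD 0; the target day is −46773 days from there, so JDN = 2353228.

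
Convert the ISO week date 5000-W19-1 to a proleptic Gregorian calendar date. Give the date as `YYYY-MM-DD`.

5000-05-05

ISO week 1 of 5000 is the week containing the first Thursday of 5000.
Week 19, day 1 (Monday) lands on 5000-05-05.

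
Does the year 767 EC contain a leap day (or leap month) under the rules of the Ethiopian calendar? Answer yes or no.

yes

767 mod 4 = 3; in the Ethiopian calendar a year is leap when year mod 4 = 3, so it is a leap year.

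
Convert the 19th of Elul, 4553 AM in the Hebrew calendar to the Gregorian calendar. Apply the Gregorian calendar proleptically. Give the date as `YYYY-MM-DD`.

Julian Day Number of the source date = 2010945.
Converting JDN 2010945 to the Gregorian calendar gives 5 September 793 CE.

0793-09-05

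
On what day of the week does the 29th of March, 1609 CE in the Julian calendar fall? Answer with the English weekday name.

Wednesday

In the Gregorian calendar this is 8 April 1609 (JDN 2308833).
JDN 2308833 mod 7 = 2, and JDN 0 was a Monday, so this is a Wednesday.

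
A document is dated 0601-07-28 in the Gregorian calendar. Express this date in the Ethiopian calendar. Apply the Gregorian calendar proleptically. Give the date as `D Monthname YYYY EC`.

1 Nehase 593 EC

Julian Day Number of the source date = 1940779.
Converting JDN 1940779 to the Ethiopian calendar gives 1 Nehase 593 EC.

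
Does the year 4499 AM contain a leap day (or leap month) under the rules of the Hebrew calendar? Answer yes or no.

no

Hebrew year 4499 is year 15 of its 19-year Metonic cycle; leap years are at positions 3, 6, 8, 11, 14, 17, 19, so it is a common year (12 months).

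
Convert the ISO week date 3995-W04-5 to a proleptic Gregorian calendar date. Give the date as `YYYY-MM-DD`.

ISO week 1 of 3995 is the week containing the first Thursday of 3995.
Week 4, day 5 (Friday) lands on 3995-01-27.

3995-01-27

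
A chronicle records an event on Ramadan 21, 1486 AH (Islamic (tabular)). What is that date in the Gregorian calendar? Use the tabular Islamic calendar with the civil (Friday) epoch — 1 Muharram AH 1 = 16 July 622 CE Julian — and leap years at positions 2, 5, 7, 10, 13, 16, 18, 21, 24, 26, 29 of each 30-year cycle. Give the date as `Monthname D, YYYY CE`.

January 10, 2064 CE

Both dates share Julian Day Number 2474930; in the Gregorian calendar that is 10 January 2064 CE.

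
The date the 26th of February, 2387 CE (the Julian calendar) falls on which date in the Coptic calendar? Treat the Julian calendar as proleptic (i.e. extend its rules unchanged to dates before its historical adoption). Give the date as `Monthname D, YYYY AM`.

The source date corresponds to 14 March 2387 in the Gregorian calendar (JDN 2592966).
That day falls on 2 Paremhat 2103 AM in the Coptic calendar.

Paremhat 2, 2103 AM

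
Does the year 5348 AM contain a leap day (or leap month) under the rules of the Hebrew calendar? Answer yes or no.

no

Hebrew year 5348 is year 9 of its 19-year Metonic cycle; leap years are at positions 3, 6, 8, 11, 14, 17, 19, so it is a common year (12 months).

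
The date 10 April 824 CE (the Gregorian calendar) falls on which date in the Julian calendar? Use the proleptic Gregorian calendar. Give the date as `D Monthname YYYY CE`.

The Julian–Gregorian offset here is 4 days (Julian trailing).
10 April 824 Gregorian − 4 days → 6 April 824 Julian.

6 April 824 CE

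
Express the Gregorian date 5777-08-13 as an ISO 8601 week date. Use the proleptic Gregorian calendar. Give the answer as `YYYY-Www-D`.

The weekday is Wednesday (ISO weekday 3).
That Wednesday belongs to ISO week 33 of ISO year 5777.

5777-W33-3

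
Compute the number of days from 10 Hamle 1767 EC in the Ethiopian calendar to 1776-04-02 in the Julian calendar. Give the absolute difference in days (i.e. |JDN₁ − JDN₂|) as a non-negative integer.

First date → JDN 2369561; second date → JDN 2369834.
The interval is |2369561 − 2369834| = 273 days.

273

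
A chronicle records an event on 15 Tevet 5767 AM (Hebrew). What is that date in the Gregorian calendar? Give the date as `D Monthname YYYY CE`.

Julian Day Number of the source date = 2454106.
Converting JDN 2454106 to the Gregorian calendar gives 5 January 2007 CE.

5 January 2007 CE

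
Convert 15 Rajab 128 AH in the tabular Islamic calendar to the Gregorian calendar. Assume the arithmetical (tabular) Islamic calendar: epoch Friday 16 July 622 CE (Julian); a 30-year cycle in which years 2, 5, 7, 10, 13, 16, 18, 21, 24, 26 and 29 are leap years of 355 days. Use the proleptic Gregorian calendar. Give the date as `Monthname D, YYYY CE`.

April 16, 746 CE

Both dates share Julian Day Number 1993636; in the Gregorian calendar that is 16 April 746 CE.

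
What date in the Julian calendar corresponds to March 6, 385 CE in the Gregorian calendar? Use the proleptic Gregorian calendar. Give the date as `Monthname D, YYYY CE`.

For dates in this range the Gregorian date is 1 day ahead of the Julian.
6 March 385 Gregorian − 1 day → 5 March 385 Julian.

March 5, 385 CE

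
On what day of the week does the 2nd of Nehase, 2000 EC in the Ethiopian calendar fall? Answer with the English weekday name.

In the Gregorian calendar this is 8 August 2008 (JDN 2454687).
JDN 2454687 mod 7 = 4, and JDN 0 was a Monday, so this is a Friday.

Friday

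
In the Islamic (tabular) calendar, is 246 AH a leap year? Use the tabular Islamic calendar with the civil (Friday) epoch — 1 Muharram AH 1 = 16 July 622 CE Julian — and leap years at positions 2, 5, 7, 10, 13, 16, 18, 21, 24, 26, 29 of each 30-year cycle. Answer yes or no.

Year 246 AH is year 6 of its 30-year cycle; leap positions are 2, 5, 7, 10, 13, 16, 18, 21, 24, 26, 29, so it is a common year (354 days).

no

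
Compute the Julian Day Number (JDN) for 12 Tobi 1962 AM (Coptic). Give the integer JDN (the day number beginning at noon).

In the Gregorian calendar the same day is 22 January 2246.
JDN 2451545 is 1 January 2000 CE (Gregorian); the target day is +89871 days from there, so JDN = 2541416.

2541416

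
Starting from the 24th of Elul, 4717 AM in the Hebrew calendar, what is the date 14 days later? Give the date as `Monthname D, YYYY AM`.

Tishrei 9, 4718 AM

Counting 14 days forward from JDN 2070837 reaches JDN 2070851, which is Tishrei 9, 4718 AM.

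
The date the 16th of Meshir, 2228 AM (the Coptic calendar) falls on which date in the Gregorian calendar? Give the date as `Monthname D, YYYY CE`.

February 28, 2512 CE

Julian Day Number of the source date = 2638607.
Converting JDN 2638607 to the Gregorian calendar gives 28 February 2512 CE.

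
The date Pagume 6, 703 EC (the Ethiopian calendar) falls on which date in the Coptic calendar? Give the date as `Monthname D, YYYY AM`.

Pi Kogi Enavot 6, 427 AM

Both dates share Julian Day Number 1980991; in the Coptic calendar that is 6 Pi Kogi Enavot 427 AM.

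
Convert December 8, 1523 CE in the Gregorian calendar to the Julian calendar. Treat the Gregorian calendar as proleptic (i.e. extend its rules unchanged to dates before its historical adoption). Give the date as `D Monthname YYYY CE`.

28 November 1523 CE

The Julian–Gregorian offset here is 10 days (Julian trailing).
8 December 1523 Gregorian − 10 days → 28 November 1523 Julian.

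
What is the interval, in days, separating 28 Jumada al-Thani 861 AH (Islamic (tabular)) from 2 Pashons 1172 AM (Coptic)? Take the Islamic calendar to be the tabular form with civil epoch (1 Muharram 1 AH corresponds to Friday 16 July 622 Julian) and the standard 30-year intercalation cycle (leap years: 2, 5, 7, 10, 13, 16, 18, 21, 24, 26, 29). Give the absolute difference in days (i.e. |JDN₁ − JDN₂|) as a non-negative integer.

JDN of the first date = 2253370.
JDN of the second date = 2252979.
|2252979 − 2253370| = 391.

391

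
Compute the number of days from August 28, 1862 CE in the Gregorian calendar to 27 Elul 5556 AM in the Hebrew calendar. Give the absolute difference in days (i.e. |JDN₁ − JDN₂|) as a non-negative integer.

First date → JDN 2401381; second date → JDN 2377309.
The interval is |2401381 − 2377309| = 24072 days.

24072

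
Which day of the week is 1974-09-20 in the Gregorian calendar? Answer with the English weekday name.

Since JDN mod 7 = 4 (0 = Monday), the day is Friday.

Friday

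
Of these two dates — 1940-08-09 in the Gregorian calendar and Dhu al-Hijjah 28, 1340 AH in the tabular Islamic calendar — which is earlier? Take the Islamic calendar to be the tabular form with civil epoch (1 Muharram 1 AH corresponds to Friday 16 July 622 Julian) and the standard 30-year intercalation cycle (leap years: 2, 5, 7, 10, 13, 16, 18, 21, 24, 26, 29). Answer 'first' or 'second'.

The two dates have Julian Day Numbers 2429851 and 2423289 respectively.
Since 2423289 < 2429851, the second date comes first.

second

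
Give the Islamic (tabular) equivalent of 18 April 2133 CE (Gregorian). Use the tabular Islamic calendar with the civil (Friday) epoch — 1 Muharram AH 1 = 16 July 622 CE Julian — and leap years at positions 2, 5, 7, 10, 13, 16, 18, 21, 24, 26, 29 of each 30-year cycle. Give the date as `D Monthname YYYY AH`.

12 Safar 1558 AH

Julian Day Number of the source date = 2500230.
Converting JDN 2500230 to the tabular Islamic calendar gives 12 Safar 1558 AH.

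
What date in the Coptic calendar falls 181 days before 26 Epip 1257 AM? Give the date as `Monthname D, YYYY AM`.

Tobi 25, 1257 AM

JDN of 26 Epip 1257 AM = 2284109.
2284109 − 181 = 2283928.
JDN 2283928 in the Coptic calendar is Tobi 25, 1257 AM.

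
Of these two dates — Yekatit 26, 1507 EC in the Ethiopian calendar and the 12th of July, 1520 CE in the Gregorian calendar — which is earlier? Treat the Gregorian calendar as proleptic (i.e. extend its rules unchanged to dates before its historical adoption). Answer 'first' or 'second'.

first

Converting both to JDN: 2274462 vs 2276421; the smaller is the first.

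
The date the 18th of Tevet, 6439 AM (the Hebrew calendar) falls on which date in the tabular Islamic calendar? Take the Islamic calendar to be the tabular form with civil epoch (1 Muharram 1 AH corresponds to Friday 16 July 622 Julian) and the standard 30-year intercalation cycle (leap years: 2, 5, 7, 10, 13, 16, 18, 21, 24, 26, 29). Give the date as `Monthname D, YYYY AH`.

Rajab 17, 2120 AH

Both dates share Julian Day Number 2699536; in the tabular Islamic calendar that is 17 Rajab 2120 AH.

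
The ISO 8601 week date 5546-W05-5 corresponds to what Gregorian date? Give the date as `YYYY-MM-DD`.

5546-02-01

ISO week 1 of 5546 is the week containing the first Thursday of 5546.
Week 5, day 5 (Friday) lands on 5546-02-01.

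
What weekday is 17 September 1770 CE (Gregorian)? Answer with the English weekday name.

Since JDN mod 7 = 0 (0 = Monday), the day is Monday.

Monday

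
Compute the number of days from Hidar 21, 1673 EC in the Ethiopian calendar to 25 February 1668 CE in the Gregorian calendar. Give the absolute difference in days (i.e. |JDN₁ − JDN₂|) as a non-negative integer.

4659

First date → JDN 2334999; second date → JDN 2330340.
The interval is |2334999 − 2330340| = 4659 days.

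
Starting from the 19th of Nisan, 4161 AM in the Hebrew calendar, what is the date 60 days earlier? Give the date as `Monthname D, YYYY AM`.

Adar I 18, 4161 AM

JDN of the 19th of Nisan, 4161 AM = 1867631.
1867631 − 60 = 1867571.
JDN 1867571 in the Hebrew calendar is Adar I 18, 4161 AM.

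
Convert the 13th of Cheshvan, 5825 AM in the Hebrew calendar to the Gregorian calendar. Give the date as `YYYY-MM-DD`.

2064-10-23

Both dates share Julian Day Number 2475217; in the Gregorian calendar that is 23 October 2064 CE.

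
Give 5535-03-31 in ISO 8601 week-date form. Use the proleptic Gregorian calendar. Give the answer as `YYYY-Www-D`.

5535-W13-7

The weekday is Sunday (ISO weekday 7).
That Sunday belongs to ISO week 13 of ISO year 5535.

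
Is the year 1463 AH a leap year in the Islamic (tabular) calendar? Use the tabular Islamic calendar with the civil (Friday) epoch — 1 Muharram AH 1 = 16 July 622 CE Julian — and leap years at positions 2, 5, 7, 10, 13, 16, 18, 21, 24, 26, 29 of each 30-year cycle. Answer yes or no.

Year 1463 AH is year 23 of its 30-year cycle; leap positions are 2, 5, 7, 10, 13, 16, 18, 21, 24, 26, 29, so it is a common year (354 days).

no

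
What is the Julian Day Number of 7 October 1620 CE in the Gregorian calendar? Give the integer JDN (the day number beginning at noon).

JDN 2299161 is 15 October 1582 CE (Gregorian); the target day is +13872 days from there, so JDN = 2313033.

2313033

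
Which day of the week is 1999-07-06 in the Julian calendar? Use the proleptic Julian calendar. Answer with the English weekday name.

Monday

In the Gregorian calendar this is 19 July 1999 (JDN 2451379).
Since JDN mod 7 = 0 (0 = Monday), the day is Monday.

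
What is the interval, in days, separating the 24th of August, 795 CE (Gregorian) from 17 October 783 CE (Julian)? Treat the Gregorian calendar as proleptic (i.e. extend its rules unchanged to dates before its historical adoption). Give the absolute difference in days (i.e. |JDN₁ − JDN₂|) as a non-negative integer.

4325

First date → JDN 2011663; second date → JDN 2007338.
The interval is |2011663 − 2007338| = 4325 days.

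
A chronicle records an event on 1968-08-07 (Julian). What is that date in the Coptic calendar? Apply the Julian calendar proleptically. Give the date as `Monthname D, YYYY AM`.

Both dates share Julian Day Number 2440089; in the Coptic calendar that is 14 Mesori 1684 AM.

Mesori 14, 1684 AM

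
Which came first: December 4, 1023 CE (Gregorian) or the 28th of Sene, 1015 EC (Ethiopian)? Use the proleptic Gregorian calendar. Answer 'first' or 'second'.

The two dates have Julian Day Numbers 2095040 and 2094881 respectively.
Since 2094881 < 2095040, the second date comes first.

second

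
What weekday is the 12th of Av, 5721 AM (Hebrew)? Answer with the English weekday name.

Tuesday

Equivalently 25 July 1961 Gregorian, JDN 2437506.
Since JDN mod 7 = 1 (0 = Monday), the day is Tuesday.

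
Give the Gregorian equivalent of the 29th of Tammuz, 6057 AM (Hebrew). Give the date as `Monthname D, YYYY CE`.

Both dates share Julian Day Number 2560223; in the Gregorian calendar that is 20 July 2297 CE.

July 20, 2297 CE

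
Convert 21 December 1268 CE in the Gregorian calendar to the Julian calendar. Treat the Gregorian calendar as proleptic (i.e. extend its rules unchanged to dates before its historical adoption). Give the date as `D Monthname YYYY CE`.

14 December 1268 CE

The Julian–Gregorian offset here is 7 days (Julian trailing).
21 December 1268 Gregorian − 7 days → 14 December 1268 Julian.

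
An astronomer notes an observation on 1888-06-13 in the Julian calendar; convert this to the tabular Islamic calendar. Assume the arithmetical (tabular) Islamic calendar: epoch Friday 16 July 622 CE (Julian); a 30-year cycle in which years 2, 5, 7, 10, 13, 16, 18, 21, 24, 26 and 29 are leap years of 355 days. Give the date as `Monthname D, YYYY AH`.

The source date corresponds to 25 June 1888 in the Gregorian calendar (JDN 2410814).
That day falls on 15 Shawwal 1305 AH in the tabular Islamic calendar.

Shawwal 15, 1305 AH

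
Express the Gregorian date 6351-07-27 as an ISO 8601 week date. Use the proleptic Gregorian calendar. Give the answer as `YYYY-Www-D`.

The weekday is Friday (ISO weekday 5).
That Friday belongs to ISO week 30 of ISO year 6351.

6351-W30-5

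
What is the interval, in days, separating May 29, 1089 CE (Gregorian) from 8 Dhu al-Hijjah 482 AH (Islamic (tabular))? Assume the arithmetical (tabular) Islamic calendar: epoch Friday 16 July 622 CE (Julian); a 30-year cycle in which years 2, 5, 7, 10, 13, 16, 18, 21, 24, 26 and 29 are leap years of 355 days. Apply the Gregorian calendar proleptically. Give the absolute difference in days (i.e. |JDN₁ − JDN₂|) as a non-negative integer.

264

JDN of the first date = 2118958.
JDN of the second date = 2119222.
|2119222 − 2118958| = 264.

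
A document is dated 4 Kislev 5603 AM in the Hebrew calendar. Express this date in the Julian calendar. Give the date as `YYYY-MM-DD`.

1842-10-26

Julian Day Number of the source date = 2394147.
Converting JDN 2394147 to the Julian calendar gives 26 October 1842 CE.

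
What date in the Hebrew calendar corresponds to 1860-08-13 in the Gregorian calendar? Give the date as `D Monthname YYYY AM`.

25 Av 5620 AM

Both dates share Julian Day Number 2400636; in the Hebrew calendar that is 25 Av 5620 AM.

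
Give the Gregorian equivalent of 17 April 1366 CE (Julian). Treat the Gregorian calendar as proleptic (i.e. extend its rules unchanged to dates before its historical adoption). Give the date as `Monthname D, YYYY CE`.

For dates in this range the Gregorian date is 8 days ahead of the Julian.
17 April 1366 Julian + 8 days → 25 April 1366 Gregorian.

April 25, 1366 CE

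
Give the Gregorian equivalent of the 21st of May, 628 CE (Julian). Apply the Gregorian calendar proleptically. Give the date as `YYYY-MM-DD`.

0628-05-24

At this point the Julian calendar is 3 days behind the Gregorian.
21 May 628 Julian + 3 days → 24 May 628 Gregorian.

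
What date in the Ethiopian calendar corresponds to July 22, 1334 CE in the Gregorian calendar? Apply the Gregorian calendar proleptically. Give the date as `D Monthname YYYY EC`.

20 Hamle 1326 EC

Both dates share Julian Day Number 2208496; in the Ethiopian calendar that is 20 Hamle 1326 EC.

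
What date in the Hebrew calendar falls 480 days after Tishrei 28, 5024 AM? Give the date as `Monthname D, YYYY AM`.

JDN of Tishrei 28, 5024 AM = 2182644.
2182644 + 480 = 2183124.
JDN 2183124 in the Hebrew calendar is Shevat 7, 5025 AM.

Shevat 7, 5025 AM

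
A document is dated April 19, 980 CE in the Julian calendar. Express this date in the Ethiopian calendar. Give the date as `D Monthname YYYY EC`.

24 Miyazya 972 EC

Julian Day Number of the source date = 2079112.
Converting JDN 2079112 to the Ethiopian calendar gives 24 Miyazya 972 EC.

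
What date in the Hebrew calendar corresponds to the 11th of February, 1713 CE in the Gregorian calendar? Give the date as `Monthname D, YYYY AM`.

Shevat 15, 5473 AM

Both dates share Julian Day Number 2346762; in the Hebrew calendar that is 15 Shevat 5473 AM.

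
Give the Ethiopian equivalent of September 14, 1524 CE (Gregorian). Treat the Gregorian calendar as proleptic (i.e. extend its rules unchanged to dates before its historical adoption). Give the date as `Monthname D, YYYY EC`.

Meskerem 7, 1517 EC

Both dates share Julian Day Number 2277946; in the Ethiopian calendar that is 7 Meskerem 1517 EC.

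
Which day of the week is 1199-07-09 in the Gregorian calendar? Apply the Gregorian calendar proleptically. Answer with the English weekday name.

Since JDN mod 7 = 4 (0 = Monday), the day is Friday.

Friday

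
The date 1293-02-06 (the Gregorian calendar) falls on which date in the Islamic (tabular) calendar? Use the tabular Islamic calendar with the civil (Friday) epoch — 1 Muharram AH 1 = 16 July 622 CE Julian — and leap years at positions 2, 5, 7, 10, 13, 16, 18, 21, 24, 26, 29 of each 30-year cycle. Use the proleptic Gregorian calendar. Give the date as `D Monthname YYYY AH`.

Julian Day Number of the source date = 2193356.
Converting JDN 2193356 to the tabular Islamic calendar gives 20 Safar 692 AH.

20 Safar 692 AH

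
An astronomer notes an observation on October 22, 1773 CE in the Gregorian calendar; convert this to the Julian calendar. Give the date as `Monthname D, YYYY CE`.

The Julian–Gregorian offset here is 11 days (Julian trailing).
22 October 1773 Gregorian − 11 days → 11 October 1773 Julian.

October 11, 1773 CE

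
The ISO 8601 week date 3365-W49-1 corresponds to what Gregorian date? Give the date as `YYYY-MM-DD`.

ISO week 1 of 3365 is the week containing the first Thursday of 3365.
Week 49, day 1 (Monday) lands on 3365-12-02.

3365-12-02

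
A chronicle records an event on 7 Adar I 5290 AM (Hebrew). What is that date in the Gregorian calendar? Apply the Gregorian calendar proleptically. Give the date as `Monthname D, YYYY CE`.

February 14, 1530 CE

Both dates share Julian Day Number 2279925; in the Gregorian calendar that is 14 February 1530 CE.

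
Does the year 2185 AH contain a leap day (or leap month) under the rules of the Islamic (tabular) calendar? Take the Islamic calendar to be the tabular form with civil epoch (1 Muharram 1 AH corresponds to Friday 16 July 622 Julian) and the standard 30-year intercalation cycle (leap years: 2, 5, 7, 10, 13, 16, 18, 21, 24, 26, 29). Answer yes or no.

no

Year 2185 AH is year 25 of its 30-year cycle; leap positions are 2, 5, 7, 10, 13, 16, 18, 21, 24, 26, 29, so it is a common year (354 days).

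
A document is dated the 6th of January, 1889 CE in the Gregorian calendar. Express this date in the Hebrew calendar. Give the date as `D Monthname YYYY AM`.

4 Shevat 5649 AM

Julian Day Number of the source date = 2411009.
Converting JDN 2411009 to the Hebrew calendar gives 4 Shevat 5649 AM.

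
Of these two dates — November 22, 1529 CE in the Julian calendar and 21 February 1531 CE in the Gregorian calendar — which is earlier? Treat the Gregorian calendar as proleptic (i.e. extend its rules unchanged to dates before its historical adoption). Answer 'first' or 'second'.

The two dates have Julian Day Numbers 2279851 and 2280297 respectively.
Since 2279851 < 2280297, the first date comes first.

first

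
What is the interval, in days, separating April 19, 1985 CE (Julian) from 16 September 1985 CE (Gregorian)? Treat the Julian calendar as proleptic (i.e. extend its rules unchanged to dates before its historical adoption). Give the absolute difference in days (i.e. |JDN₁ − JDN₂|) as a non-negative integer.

JDN of the first date = 2446188.
JDN of the second date = 2446325.
|2446325 − 2446188| = 137.

137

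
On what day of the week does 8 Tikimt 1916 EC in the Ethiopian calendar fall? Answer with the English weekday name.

Equivalently 19 October 1923 Gregorian, JDN 2423712.
Since JDN mod 7 = 4 (0 = Monday), the day is Friday.

Friday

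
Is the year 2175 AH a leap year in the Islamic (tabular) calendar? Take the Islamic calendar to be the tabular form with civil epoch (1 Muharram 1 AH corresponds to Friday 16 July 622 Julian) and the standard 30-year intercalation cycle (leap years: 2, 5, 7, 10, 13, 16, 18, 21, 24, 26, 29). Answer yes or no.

no

Year 2175 AH is year 15 of its 30-year cycle; leap positions are 2, 5, 7, 10, 13, 16, 18, 21, 24, 26, 29, so it is a common year (354 days).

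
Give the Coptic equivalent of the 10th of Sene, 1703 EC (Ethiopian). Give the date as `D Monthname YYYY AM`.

Both dates share Julian Day Number 2346155; in the Coptic calendar that is 10 Paoni 1427 AM.

10 Paoni 1427 AM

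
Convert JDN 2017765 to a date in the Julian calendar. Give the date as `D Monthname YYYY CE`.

JDN 2017765 is 8 May 812 in the proleptic Gregorian calendar.
In the Julian calendar that day is 4 May 812 CE.

4 May 812 CE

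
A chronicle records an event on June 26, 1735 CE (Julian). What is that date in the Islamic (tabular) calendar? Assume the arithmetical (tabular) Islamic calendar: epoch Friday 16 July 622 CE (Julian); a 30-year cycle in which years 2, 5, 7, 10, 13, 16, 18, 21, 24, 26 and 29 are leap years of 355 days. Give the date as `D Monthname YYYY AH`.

Julian Day Number of the source date = 2354943.
Converting JDN 2354943 to the tabular Islamic calendar gives 15 Safar 1148 AH.

15 Safar 1148 AH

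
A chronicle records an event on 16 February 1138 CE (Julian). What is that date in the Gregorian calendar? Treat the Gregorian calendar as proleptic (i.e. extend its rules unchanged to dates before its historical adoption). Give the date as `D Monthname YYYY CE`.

23 February 1138 CE

At this point the Julian calendar is 7 days behind the Gregorian.
16 February 1138 Julian + 7 days → 23 February 1138 Gregorian.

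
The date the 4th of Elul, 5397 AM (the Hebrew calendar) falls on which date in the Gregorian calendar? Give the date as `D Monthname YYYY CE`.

Julian Day Number of the source date = 2319198.
Converting JDN 2319198 to the Gregorian calendar gives 24 August 1637 CE.

24 August 1637 CE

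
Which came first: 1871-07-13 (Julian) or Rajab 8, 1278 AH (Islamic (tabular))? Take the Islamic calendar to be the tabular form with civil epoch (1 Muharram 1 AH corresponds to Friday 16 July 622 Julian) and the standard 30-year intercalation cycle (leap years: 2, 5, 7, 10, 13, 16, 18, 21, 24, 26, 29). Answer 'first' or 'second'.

second

First date → JDN 2404634; second date → JDN 2401150.
JDN 2401150 < JDN 2404634, so the second date is earlier.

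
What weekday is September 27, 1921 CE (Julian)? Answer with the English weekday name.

Equivalently 10 October 1921 Gregorian, JDN 2422973.
JDN 2422973 mod 7 = 0, and JDN 0 was a Monday, so this is a Monday.

Monday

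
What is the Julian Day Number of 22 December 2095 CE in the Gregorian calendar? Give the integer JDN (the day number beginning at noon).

2486599

JDN 2400001 is 17 November 1858 CE (Gregorian), MJD 0; the target day is +86598 days from there, so JDN = 2486599.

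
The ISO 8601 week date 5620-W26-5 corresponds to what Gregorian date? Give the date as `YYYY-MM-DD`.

ISO week 1 of 5620 is the week containing the first Thursday of 5620.
Week 26, day 5 (Friday) lands on 5620-06-26.

5620-06-26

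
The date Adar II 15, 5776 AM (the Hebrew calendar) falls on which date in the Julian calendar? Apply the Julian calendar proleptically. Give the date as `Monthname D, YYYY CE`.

March 12, 2016 CE

Both dates share Julian Day Number 2457473; in the Julian calendar that is 12 March 2016 CE.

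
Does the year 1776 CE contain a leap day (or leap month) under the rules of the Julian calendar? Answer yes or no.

yes

1776 mod 4 = 0, so it is a leap year in the Julian calendar.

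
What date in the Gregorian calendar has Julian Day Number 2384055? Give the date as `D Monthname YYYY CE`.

Counting from JDN 2299161 = 15 Oct 1582 gives an offset of 84894 days.

22 March 1815 CE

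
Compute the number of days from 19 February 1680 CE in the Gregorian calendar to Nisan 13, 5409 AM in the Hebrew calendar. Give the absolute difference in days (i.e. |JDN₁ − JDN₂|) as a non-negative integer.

JDN of the first date = 2334717.
JDN of the second date = 2323430.
|2323430 − 2334717| = 11287.

11287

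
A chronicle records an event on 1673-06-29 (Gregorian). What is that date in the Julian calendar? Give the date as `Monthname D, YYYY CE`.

June 19, 1673 CE

For dates in this range the Gregorian date is 10 days ahead of the Julian.
29 June 1673 Gregorian − 10 days → 19 June 1673 Julian.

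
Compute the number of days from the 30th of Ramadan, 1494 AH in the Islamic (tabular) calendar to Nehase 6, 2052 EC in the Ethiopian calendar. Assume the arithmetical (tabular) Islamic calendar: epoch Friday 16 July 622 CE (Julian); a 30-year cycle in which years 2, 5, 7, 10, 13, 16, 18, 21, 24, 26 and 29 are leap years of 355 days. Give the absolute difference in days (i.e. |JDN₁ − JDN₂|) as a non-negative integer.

4090

First date → JDN 2477774; second date → JDN 2473684.
The interval is |2477774 − 2473684| = 4090 days.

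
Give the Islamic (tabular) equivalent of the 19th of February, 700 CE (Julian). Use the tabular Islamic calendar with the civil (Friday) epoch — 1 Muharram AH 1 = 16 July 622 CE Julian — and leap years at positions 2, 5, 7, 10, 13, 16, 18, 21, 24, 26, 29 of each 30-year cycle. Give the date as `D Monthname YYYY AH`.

23 Dhu al-Hijjah 80 AH

Both dates share Julian Day Number 1976782; in the tabular Islamic calendar that is 23 Dhu al-Hijjah 80 AH.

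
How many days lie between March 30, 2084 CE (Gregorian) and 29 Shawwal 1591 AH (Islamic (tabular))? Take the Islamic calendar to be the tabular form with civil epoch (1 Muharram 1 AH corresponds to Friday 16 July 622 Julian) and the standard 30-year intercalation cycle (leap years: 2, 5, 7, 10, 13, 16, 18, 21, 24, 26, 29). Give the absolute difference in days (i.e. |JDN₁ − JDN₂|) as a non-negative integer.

JDN of the first date = 2482315.
JDN of the second date = 2512177.
|2512177 − 2482315| = 29862.

29862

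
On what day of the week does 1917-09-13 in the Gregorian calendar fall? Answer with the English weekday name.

Since JDN mod 7 = 3 (0 = Monday), the day is Thursday.

Thursday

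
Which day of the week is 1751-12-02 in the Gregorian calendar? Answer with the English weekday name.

Thursday

2360935 ≡ 3 (mod 7); counting from Monday = 0 gives Thursday.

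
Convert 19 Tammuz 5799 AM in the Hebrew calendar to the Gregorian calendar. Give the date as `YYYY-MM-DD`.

Julian Day Number of the source date = 2465981.
Converting JDN 2465981 to the Gregorian calendar gives 11 July 2039 CE.

2039-07-11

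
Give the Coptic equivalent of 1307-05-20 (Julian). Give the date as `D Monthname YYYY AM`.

The source date corresponds to 28 May 1307 in the proleptic Gregorian calendar (JDN 2198579).
That day falls on 25 Pashons 1023 AM in the Coptic calendar.

25 Pashons 1023 AM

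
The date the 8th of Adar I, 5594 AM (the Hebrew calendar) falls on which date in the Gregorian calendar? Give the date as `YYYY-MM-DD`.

1834-02-17

Both dates share Julian Day Number 2390962; in the Gregorian calendar that is 17 February 1834 CE.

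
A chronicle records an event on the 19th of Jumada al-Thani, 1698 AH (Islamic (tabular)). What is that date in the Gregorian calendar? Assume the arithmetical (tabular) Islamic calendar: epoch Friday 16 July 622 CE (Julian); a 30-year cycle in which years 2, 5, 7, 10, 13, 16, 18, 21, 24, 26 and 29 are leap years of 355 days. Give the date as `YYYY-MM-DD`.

2269-06-20

Both dates share Julian Day Number 2549966; in the Gregorian calendar that is 20 June 2269 CE.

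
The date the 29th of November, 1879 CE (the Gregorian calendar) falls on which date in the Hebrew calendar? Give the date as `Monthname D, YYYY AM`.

Kislev 14, 5640 AM

Both dates share Julian Day Number 2407683; in the Hebrew calendar that is 14 Kislev 5640 AM.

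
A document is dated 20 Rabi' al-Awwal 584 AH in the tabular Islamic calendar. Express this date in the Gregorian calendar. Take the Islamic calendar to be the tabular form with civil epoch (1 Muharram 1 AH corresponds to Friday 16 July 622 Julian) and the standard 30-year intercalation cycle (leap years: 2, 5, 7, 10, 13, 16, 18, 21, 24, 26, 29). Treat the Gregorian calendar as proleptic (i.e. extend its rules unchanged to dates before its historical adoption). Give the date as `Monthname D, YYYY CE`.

May 26, 1188 CE

Julian Day Number of the source date = 2155114.
Converting JDN 2155114 to the Gregorian calendar gives 26 May 1188 CE.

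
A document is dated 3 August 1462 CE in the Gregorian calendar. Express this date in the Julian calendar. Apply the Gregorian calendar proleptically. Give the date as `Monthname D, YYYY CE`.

July 25, 1462 CE

For dates in this range the Gregorian date is 9 days ahead of the Julian.
3 August 1462 Gregorian − 9 days → 25 July 1462 Julian.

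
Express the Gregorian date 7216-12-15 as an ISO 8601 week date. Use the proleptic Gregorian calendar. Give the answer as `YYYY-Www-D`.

7216-W50-4

The weekday is Thursday (ISO weekday 4).
That Thursday belongs to ISO week 50 of ISO year 7216.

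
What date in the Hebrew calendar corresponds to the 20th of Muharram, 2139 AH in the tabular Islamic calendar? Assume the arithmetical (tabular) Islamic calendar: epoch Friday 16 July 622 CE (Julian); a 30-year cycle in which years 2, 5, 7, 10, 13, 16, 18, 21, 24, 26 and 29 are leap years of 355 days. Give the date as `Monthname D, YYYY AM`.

Julian Day Number of the source date = 2706095.
Converting JDN 2706095 to the Hebrew calendar gives 20 Kislev 6457 AM.

Kislev 20, 6457 AM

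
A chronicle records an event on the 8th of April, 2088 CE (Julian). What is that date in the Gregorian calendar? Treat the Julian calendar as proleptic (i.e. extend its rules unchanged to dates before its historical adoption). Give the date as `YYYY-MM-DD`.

For dates in this range the Gregorian date is 13 days ahead of the Julian.
8 April 2088 Julian + 13 days → 21 April 2088 Gregorian.

2088-04-21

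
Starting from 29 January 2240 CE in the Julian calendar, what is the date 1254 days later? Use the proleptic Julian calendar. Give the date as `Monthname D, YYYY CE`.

The starting date is JDN 2539246; 2539246 + 1254 = 2540500.
JDN 2540500 corresponds to July 6, 2243 CE.

July 6, 2243 CE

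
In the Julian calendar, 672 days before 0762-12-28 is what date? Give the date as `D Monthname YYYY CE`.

JDN of 0762-12-28 = 1999740.
1999740 − 672 = 1999068.
JDN 1999068 in the Julian calendar is 24 February 761 CE.

24 February 761 CE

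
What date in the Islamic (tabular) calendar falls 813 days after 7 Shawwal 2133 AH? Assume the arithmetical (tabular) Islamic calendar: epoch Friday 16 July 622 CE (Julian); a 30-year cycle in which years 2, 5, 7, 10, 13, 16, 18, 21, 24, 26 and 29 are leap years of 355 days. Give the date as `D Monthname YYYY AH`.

23 Muharram 2136 AH

The starting date is JDN 2704222; 2704222 + 813 = 2705035.
JDN 2705035 corresponds to 23 Muharram 2136 AH.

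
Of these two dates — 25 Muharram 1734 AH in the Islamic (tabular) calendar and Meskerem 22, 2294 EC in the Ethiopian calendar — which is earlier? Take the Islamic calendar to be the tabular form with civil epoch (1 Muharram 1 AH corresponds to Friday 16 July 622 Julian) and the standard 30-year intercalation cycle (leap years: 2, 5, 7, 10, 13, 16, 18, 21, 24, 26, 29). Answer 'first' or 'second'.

second

The two dates have Julian Day Numbers 2562581 and 2561760 respectively.
Since 2561760 < 2562581, the second date comes first.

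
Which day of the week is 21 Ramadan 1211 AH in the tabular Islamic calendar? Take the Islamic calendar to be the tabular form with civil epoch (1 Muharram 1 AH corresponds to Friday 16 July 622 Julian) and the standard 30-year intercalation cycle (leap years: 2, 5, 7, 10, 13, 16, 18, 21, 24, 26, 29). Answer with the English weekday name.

In the Gregorian calendar this is 20 March 1797 (JDN 2377480).
JDN 2377480 mod 7 = 0, and JDN 0 was a Monday, so this is a Monday.

Monday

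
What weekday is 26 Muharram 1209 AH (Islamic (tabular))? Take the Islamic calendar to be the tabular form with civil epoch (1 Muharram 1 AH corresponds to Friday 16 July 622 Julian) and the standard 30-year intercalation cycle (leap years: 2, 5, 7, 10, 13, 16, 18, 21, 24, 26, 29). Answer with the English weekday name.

In the Gregorian calendar this is 23 August 1794 (JDN 2376540).
2376540 ≡ 5 (mod 7); counting from Monday = 0 gives Saturday.

Saturday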